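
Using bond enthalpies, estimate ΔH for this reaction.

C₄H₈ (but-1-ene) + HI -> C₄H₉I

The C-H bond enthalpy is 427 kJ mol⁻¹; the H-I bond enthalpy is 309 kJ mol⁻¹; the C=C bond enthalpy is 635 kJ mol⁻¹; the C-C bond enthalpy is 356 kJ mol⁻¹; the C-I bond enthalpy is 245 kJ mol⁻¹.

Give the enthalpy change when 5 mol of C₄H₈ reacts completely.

Bonds broken (reactants):
  C-C: 2 × 356 = 712
  C-H: 8 × 427 = 3416
  C=C: 1 × 635 = 635
  H-I: 1 × 309 = 309
  Σ(broken) = 5072 kJ
Bonds formed (products):
  C-C: 3 × 356 = 1068
  C-H: 9 × 427 = 3843
  C-I: 1 × 245 = 245
  Σ(formed) = 5156 kJ
ΔH = Σ(broken) − Σ(formed) = 5072 − 5156 = −84 kJ
For 5× the reaction as written: 5 × (−84) = −420 kJ

ΔH = −420 kJ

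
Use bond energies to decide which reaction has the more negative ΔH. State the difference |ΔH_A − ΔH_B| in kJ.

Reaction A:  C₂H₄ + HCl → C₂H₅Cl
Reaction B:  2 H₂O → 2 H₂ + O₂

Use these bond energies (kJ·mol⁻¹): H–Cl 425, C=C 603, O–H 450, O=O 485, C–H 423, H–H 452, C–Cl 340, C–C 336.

Reaction A:
  Bonds broken (reactants):
    C–H: 4 × 423 = 1692
    C=C: 1 × 603 = 603
    H–Cl: 1 × 425 = 425
    Σ(broken) = 2720 kJ
  Bonds formed (products):
    C–C: 1 × 336 = 336
    C–Cl: 1 × 340 = 340
    C–H: 5 × 423 = 2115
    Σ(formed) = 2791 kJ
  ΔH_A = 2720 − 2791 = −71 kJ
Reaction B:
  Bonds broken (reactants):
    O–H: 4 × 450 = 1800
    Σ(broken) = 1800 kJ
  Bonds formed (products):
    H–H: 2 × 452 = 904
    O=O: 1 × 485 = 485
    Σ(formed) = 1389 kJ
  ΔH_B = 1800 − 1389 = +411 kJ
ΔH_A − ΔH_B = −482 kJ, so reaction A has the more negative ΔH; |ΔH_A − ΔH_B| = 482 kJ.

Reaction A, by 482 kJ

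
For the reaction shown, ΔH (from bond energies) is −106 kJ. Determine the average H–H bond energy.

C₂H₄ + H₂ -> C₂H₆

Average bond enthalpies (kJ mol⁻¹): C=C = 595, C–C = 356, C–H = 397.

D(H–H) ≈ 449 kJ/mol

Let D be the H–H bond energy.
Σ(broken) = 4×397 + 1×595 + 1×D = 2183 + D
Σ(formed) = 1×356 + 6×397 = 2738
ΔH = Σ(broken) − Σ(formed) = (2183 + D) − (2738) = −555 + D
Setting this equal to −106 kJ gives D = 449 kJ/mol.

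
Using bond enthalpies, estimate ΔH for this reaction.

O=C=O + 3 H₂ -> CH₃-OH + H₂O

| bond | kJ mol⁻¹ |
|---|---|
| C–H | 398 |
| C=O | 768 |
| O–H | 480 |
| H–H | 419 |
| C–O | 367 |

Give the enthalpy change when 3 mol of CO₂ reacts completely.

ΔH = −624 kJ

Bonds broken (reactants):
  C=O: 2 × 768 = 1536
  H–H: 3 × 419 = 1257
  Σ(broken) = 2793 kJ
Bonds formed (products):
  C–H: 3 × 398 = 1194
  C–O: 1 × 367 = 367
  O–H: 3 × 480 = 1440
  Σ(formed) = 3001 kJ
ΔH = Σ(broken) − Σ(formed) = 2793 − 3001 = −208 kJ
For 3× the reaction as written: 3 × (−208) = −624 kJ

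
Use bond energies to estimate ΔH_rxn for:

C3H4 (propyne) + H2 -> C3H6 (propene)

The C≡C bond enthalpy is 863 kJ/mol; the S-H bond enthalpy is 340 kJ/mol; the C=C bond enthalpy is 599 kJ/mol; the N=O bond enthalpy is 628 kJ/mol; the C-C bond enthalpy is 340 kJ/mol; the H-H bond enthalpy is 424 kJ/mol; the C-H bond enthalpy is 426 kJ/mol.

ΔH ≈ −164 kJ

Bonds broken (reactants):
  C≡C: 1 × 863 = 863
  C-C: 1 × 340 = 340
  C-H: 4 × 426 = 1704
  H-H: 1 × 424 = 424
  Σ(broken) = 3331 kJ
Bonds formed (products):
  C-C: 1 × 340 = 340
  C-H: 6 × 426 = 2556
  C=C: 1 × 599 = 599
  Σ(formed) = 3495 kJ
ΔH = Σ(broken) − Σ(formed) = 3331 − 3495 = −164 kJ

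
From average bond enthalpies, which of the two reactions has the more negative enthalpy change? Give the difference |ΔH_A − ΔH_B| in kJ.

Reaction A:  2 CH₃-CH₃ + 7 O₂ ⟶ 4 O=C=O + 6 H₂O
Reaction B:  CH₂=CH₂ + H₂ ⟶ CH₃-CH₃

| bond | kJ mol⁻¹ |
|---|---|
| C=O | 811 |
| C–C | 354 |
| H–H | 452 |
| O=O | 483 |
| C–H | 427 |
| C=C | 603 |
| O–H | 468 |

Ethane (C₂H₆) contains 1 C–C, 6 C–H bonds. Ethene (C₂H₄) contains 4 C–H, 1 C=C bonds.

Reaction A, by 2738 kJ

Reaction A:
  Bonds broken (reactants):
    C–C: 2 × 354 = 708
    C–H: 12 × 427 = 5124
    O=O: 7 × 483 = 3381
    Σ(broken) = 9213 kJ
  Bonds formed (products):
    C=O: 8 × 811 = 6488
    O–H: 12 × 468 = 5616
    Σ(formed) = 12104 kJ
  ΔH_A = 9213 − 12104 = −2891 kJ
Reaction B:
  Bonds broken (reactants):
    C–H: 4 × 427 = 1708
    C=C: 1 × 603 = 603
    H–H: 1 × 452 = 452
    Σ(broken) = 2763 kJ
  Bonds formed (products):
    C–C: 1 × 354 = 354
    C–H: 6 × 427 = 2562
    Σ(formed) = 2916 kJ
  ΔH_B = 2763 − 2916 = −153 kJ
ΔH_A − ΔH_B = −2738 kJ, so reaction A has the more negative ΔH; |ΔH_A − ΔH_B| = 2738 kJ.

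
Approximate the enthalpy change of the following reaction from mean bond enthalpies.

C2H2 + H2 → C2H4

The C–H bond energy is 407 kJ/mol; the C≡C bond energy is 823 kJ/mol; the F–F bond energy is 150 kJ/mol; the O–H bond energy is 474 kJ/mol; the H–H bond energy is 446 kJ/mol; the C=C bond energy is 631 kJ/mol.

Bonds broken (reactants):
  C≡C: 1 × 823 = 823
  C–H: 2 × 407 = 814
  H–H: 1 × 446 = 446
  Σ(broken) = 2083 kJ
Bonds formed (products):
  C–H: 4 × 407 = 1628
  C=C: 1 × 631 = 631
  Σ(formed) = 2259 kJ
ΔH = Σ(broken) − Σ(formed) = 2083 − 2259 = −176 kJ

ΔH ≈ −176 kJ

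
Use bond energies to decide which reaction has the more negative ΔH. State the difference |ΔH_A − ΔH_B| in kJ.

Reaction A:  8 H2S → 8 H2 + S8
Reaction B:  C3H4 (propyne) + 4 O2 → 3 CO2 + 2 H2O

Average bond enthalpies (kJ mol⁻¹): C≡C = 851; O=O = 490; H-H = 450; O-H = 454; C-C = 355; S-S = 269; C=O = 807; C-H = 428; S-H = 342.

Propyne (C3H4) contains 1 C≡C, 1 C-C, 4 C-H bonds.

Reaction B, by 1500 kJ

Reaction A:
  Bonds broken (reactants):
    S-H: 16 × 342 = 5472
    Σ(broken) = 5472 kJ
  Bonds formed (products):
    H-H: 8 × 450 = 3600
    S-S: 8 × 269 = 2152
    Σ(formed) = 5752 kJ
  ΔH_A = 5472 − 5752 = −280 kJ
Reaction B:
  Bonds broken (reactants):
    C≡C: 1 × 851 = 851
    C-C: 1 × 355 = 355
    C-H: 4 × 428 = 1712
    O=O: 4 × 490 = 1960
    Σ(broken) = 4878 kJ
  Bonds formed (products):
    C=O: 6 × 807 = 4842
    O-H: 4 × 454 = 1816
    Σ(formed) = 6658 kJ
  ΔH_B = 4878 − 6658 = −1780 kJ
ΔH_A − ΔH_B = +1500 kJ, so reaction B has the more negative ΔH; |ΔH_A − ΔH_B| = 1500 kJ.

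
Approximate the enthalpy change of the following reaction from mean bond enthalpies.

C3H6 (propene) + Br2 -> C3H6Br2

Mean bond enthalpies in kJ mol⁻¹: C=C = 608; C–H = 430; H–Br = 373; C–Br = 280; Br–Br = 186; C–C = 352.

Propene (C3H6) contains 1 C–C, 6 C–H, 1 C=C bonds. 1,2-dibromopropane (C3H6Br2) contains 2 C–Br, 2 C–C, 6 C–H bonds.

Bonds broken (reactants):
  Br–Br: 1 × 186 = 186
  C–C: 1 × 352 = 352
  C–H: 6 × 430 = 2580
  C=C: 1 × 608 = 608
  Σ(broken) = 3726 kJ
Bonds formed (products):
  C–Br: 2 × 280 = 560
  C–C: 2 × 352 = 704
  C–H: 6 × 430 = 2580
  Σ(formed) = 3844 kJ
ΔH = Σ(broken) − Σ(formed) = 3726 − 3844 = −118 kJ

ΔH ≈ −118 kJ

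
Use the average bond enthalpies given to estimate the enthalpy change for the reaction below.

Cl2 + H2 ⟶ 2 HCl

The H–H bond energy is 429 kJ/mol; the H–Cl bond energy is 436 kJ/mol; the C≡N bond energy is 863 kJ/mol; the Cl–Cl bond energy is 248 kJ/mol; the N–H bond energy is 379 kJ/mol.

Bonds broken (reactants):
  Cl–Cl: 1 × 248 = 248
  H–H: 1 × 429 = 429
  Σ(broken) = 677 kJ
Bonds formed (products):
  H–Cl: 2 × 436 = 872
  Σ(formed) = 872 kJ
ΔH = Σ(broken) − Σ(formed) = 677 − 872 = −195 kJ

ΔH ≈ −195 kJ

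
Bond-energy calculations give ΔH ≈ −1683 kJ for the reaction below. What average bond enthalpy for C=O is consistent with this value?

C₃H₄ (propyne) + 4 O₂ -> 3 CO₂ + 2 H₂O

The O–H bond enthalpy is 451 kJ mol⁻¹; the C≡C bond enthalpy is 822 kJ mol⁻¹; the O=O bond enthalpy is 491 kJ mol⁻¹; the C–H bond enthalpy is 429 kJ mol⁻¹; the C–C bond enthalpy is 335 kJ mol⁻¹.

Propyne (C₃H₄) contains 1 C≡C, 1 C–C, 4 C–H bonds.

Let D be the C=O bond energy.
Σ(broken) = 1×822 + 1×335 + 4×429 + 4×491 = 4837
Σ(formed) = 6×D + 4×451 = 1804 + 6D
ΔH = Σ(broken) − Σ(formed) = (4837) − (1804 + 6D) = +3033 − 6D
Setting this equal to −1683 kJ gives 6D = 4716, so D = 786 kJ/mol.

D(C=O) ≈ 786 kJ/mol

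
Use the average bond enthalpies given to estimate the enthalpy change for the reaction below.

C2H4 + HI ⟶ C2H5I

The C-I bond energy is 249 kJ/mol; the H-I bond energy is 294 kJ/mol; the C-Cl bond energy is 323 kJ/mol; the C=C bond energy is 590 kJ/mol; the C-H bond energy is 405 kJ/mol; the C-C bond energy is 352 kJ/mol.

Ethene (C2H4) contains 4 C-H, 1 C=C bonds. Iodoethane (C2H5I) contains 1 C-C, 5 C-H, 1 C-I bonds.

Bonds broken (reactants):
  C-H: 4 × 405 = 1620
  C=C: 1 × 590 = 590
  H-I: 1 × 294 = 294
  Σ(broken) = 2504 kJ
Bonds formed (products):
  C-C: 1 × 352 = 352
  C-H: 5 × 405 = 2025
  C-I: 1 × 249 = 249
  Σ(formed) = 2626 kJ
ΔH = Σ(broken) − Σ(formed) = 2504 − 2626 = −122 kJ

ΔH ≈ −122 kJ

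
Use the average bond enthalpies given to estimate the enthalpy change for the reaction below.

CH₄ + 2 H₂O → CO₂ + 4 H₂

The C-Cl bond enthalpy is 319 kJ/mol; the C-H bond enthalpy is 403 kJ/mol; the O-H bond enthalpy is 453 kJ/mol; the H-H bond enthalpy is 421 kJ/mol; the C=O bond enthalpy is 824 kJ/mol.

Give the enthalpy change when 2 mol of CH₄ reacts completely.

ΔH = +184 kJ

Bonds broken (reactants):
  C-H: 4 × 403 = 1612
  O-H: 4 × 453 = 1812
  Σ(broken) = 3424 kJ
Bonds formed (products):
  C=O: 2 × 824 = 1648
  H-H: 4 × 421 = 1684
  Σ(formed) = 3332 kJ
ΔH = Σ(broken) − Σ(formed) = 3424 − 3332 = +92 kJ
For 2× the reaction as written: 2 × (+92) = +184 kJ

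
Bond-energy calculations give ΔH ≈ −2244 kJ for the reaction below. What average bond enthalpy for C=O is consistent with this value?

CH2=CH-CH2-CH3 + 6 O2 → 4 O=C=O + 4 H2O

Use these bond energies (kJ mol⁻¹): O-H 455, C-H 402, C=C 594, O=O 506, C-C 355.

D(C=O) ≈ 770 kJ/mol

Let D be the C=O bond energy.
Σ(broken) = 2×355 + 8×402 + 1×594 + 6×506 = 7556
Σ(formed) = 8×D + 8×455 = 3640 + 8D
ΔH = Σ(broken) − Σ(formed) = (7556) − (3640 + 8D) = +3916 − 8D
Setting this equal to −2244 kJ gives 8D = 6160, so D = 770 kJ/mol.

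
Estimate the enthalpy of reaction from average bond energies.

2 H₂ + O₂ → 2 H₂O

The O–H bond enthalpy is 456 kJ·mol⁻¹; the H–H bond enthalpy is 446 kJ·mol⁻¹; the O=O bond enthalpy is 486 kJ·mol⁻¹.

ΔH ≈ −446 kJ

Bonds broken (reactants):
  H–H: 2 × 446 = 892
  O=O: 1 × 486 = 486
  Σ(broken) = 1378 kJ
Bonds formed (products):
  O–H: 4 × 456 = 1824
  Σ(formed) = 1824 kJ
ΔH = Σ(broken) − Σ(formed) = 1378 − 1824 = −446 kJ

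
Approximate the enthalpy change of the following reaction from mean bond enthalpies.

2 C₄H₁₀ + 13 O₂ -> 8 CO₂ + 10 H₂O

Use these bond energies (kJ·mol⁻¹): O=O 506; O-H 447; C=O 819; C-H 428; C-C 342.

Bonds broken (reactants):
  C-C: 6 × 342 = 2052
  C-H: 20 × 428 = 8560
  O=O: 13 × 506 = 6578
  Σ(broken) = 17190 kJ
Bonds formed (products):
  C=O: 16 × 819 = 13104
  O-H: 20 × 447 = 8940
  Σ(formed) = 22044 kJ
ΔH = Σ(broken) − Σ(formed) = 17190 − 22044 = −4854 kJ

ΔH ≈ −4854 kJ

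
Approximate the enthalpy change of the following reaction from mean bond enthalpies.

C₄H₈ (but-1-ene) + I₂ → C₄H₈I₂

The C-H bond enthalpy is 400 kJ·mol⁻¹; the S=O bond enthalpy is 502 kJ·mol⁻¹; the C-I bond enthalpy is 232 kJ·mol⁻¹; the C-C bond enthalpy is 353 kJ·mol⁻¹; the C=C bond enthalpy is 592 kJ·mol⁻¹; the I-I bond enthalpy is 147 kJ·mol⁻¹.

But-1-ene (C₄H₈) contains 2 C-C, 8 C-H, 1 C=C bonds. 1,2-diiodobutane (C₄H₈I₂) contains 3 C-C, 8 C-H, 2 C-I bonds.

Bonds broken (reactants):
  C-C: 2 × 353 = 706
  C-H: 8 × 400 = 3200
  C=C: 1 × 592 = 592
  I-I: 1 × 147 = 147
  Σ(broken) = 4645 kJ
Bonds formed (products):
  C-C: 3 × 353 = 1059
  C-H: 8 × 400 = 3200
  C-I: 2 × 232 = 464
  Σ(formed) = 4723 kJ
ΔH = Σ(broken) − Σ(formed) = 4645 − 4723 = −78 kJ

ΔH ≈ −78 kJ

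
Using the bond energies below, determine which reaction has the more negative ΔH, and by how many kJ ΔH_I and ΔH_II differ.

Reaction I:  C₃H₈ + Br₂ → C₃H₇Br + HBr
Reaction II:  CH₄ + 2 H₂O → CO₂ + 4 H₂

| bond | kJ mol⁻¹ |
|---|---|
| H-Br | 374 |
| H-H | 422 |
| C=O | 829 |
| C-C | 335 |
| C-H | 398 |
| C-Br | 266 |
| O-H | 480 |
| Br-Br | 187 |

Reaction I:
  Bonds broken (reactants):
    Br-Br: 1 × 187 = 187
    C-C: 2 × 335 = 670
    C-H: 8 × 398 = 3184
    Σ(broken) = 4041 kJ
  Bonds formed (products):
    C-Br: 1 × 266 = 266
    C-C: 2 × 335 = 670
    C-H: 7 × 398 = 2786
    H-Br: 1 × 374 = 374
    Σ(formed) = 4096 kJ
  ΔH_I = 4041 − 4096 = −55 kJ
Reaction II:
  Bonds broken (reactants):
    C-H: 4 × 398 = 1592
    O-H: 4 × 480 = 1920
    Σ(broken) = 3512 kJ
  Bonds formed (products):
    C=O: 2 × 829 = 1658
    H-H: 4 × 422 = 1688
    Σ(formed) = 3346 kJ
  ΔH_II = 3512 − 3346 = +166 kJ
ΔH_I − ΔH_II = −221 kJ, so reaction I has the more negative ΔH; |ΔH_I − ΔH_II| = 221 kJ.

Reaction I, by 221 kJ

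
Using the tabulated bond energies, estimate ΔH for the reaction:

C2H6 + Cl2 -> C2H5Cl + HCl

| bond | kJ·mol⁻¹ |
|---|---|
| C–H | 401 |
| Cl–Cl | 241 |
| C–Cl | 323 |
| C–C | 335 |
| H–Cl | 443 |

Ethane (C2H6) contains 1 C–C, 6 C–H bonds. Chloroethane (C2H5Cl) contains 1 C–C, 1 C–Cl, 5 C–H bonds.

ΔH ≈ −124 kJ

Bonds broken (reactants):
  C–C: 1 × 335 = 335
  C–H: 6 × 401 = 2406
  Cl–Cl: 1 × 241 = 241
  Σ(broken) = 2982 kJ
Bonds formed (products):
  C–C: 1 × 335 = 335
  C–Cl: 1 × 323 = 323
  C–H: 5 × 401 = 2005
  H–Cl: 1 × 443 = 443
  Σ(formed) = 3106 kJ
ΔH = Σ(broken) − Σ(formed) = 2982 − 3106 = −124 kJ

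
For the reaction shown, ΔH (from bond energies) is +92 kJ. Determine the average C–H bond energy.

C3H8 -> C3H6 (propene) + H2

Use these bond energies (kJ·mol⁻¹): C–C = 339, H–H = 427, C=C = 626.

Let D be the C–H bond energy.
Σ(broken) = 2×339 + 8×D = 678 + 8D
Σ(formed) = 1×339 + 6×D + 1×626 + 1×427 = 1392 + 6D
ΔH = Σ(broken) − Σ(formed) = (678 + 8D) − (1392 + 6D) = −714 + 2D
Setting this equal to +92 kJ gives 2D = 806, so D = 403 kJ/mol.

D(C–H) ≈ 403 kJ/mol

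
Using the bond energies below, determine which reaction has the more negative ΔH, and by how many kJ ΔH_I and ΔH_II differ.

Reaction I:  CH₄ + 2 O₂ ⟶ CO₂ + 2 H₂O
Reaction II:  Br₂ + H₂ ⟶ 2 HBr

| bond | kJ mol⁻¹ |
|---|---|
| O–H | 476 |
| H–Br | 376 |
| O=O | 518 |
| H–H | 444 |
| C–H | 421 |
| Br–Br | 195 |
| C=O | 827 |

Reaction I:
  Bonds broken (reactants):
    C–H: 4 × 421 = 1684
    O=O: 2 × 518 = 1036
    Σ(broken) = 2720 kJ
  Bonds formed (products):
    C=O: 2 × 827 = 1654
    O–H: 4 × 476 = 1904
    Σ(formed) = 3558 kJ
  ΔH_I = 2720 − 3558 = −838 kJ
Reaction II:
  Bonds broken (reactants):
    Br–Br: 1 × 195 = 195
    H–H: 1 × 444 = 444
    Σ(broken) = 639 kJ
  Bonds formed (products):
    H–Br: 2 × 376 = 752
    Σ(formed) = 752 kJ
  ΔH_II = 639 − 752 = −113 kJ
ΔH_I − ΔH_II = −725 kJ, so reaction I has the more negative ΔH; |ΔH_I − ΔH_II| = 725 kJ.

Reaction I, by 725 kJ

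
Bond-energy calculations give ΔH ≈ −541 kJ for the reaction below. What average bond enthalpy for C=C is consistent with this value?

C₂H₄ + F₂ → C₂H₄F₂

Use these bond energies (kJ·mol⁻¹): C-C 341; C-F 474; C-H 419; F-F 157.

Let D be the C=C bond energy.
Σ(broken) = 4×419 + 1×D + 1×157 = 1833 + D
Σ(formed) = 1×341 + 2×474 + 4×419 = 2965
ΔH = Σ(broken) − Σ(formed) = (1833 + D) − (2965) = −1132 + D
Setting this equal to −541 kJ gives D = 591 kJ/mol.

D(C=C) ≈ 591 kJ/mol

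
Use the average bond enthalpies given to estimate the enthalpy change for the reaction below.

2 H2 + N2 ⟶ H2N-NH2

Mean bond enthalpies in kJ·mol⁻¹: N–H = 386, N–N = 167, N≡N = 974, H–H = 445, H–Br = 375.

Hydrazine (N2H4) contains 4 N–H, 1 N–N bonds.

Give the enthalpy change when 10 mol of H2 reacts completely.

Bonds broken (reactants):
  H–H: 2 × 445 = 890
  N≡N: 1 × 974 = 974
  Σ(broken) = 1864 kJ
Bonds formed (products):
  N–H: 4 × 386 = 1544
  N–N: 1 × 167 = 167
  Σ(formed) = 1711 kJ
ΔH = Σ(broken) − Σ(formed) = 1864 − 1711 = +153 kJ
For 5× the reaction as written: 5 × (+153) = +765 kJ

ΔH = +765 kJ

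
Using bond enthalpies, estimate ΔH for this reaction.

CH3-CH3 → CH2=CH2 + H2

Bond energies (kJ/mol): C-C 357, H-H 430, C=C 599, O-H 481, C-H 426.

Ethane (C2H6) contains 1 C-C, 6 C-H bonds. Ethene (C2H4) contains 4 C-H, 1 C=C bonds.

Bonds broken (reactants):
  C-C: 1 × 357 = 357
  C-H: 6 × 426 = 2556
  Σ(broken) = 2913 kJ
Bonds formed (products):
  C-H: 4 × 426 = 1704
  C=C: 1 × 599 = 599
  H-H: 1 × 430 = 430
  Σ(formed) = 2733 kJ
ΔH = Σ(broken) − Σ(formed) = 2913 − 2733 = +180 kJ

ΔH ≈ +180 kJ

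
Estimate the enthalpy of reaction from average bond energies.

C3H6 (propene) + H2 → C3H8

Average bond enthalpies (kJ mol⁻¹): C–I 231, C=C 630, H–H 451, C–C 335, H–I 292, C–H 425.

Bonds broken (reactants):
  C–C: 1 × 335 = 335
  C–H: 6 × 425 = 2550
  C=C: 1 × 630 = 630
  H–H: 1 × 451 = 451
  Σ(broken) = 3966 kJ
Bonds formed (products):
  C–C: 2 × 335 = 670
  C–H: 8 × 425 = 3400
  Σ(formed) = 4070 kJ
ΔH = Σ(broken) − Σ(formed) = 3966 − 4070 = −104 kJ

ΔH ≈ −104 kJ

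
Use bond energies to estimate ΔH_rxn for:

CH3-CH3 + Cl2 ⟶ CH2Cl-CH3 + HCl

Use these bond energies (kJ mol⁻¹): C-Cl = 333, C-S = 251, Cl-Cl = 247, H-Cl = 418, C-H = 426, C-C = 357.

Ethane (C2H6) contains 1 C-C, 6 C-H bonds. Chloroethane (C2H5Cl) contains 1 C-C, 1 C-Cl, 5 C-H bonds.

Bonds broken (reactants):
  C-C: 1 × 357 = 357
  C-H: 6 × 426 = 2556
  Cl-Cl: 1 × 247 = 247
  Σ(broken) = 3160 kJ
Bonds formed (products):
  C-C: 1 × 357 = 357
  C-Cl: 1 × 333 = 333
  C-H: 5 × 426 = 2130
  H-Cl: 1 × 418 = 418
  Σ(formed) = 3238 kJ
ΔH = Σ(broken) − Σ(formed) = 3160 − 3238 = −78 kJ

ΔH ≈ −78 kJ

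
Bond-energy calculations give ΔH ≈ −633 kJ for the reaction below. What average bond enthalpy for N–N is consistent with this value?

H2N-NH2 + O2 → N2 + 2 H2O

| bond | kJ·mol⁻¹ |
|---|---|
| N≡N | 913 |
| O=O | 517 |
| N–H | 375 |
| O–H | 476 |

D(N–N) ≈ 167 kJ/mol

Let D be the N–N bond energy.
Σ(broken) = 4×375 + 1×D + 1×517 = 2017 + D
Σ(formed) = 1×913 + 4×476 = 2817
ΔH = Σ(broken) − Σ(formed) = (2017 + D) − (2817) = −800 + D
Setting this equal to −633 kJ gives D = 167 kJ/mol.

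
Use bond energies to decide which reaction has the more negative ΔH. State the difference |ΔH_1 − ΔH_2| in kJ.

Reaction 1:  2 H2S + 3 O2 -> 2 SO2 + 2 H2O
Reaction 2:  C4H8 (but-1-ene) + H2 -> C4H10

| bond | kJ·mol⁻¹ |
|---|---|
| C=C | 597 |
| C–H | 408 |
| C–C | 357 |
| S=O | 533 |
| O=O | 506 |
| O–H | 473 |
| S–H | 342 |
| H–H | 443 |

Reaction 1, by 1005 kJ

Reaction 1:
  Bonds broken (reactants):
    O=O: 3 × 506 = 1518
    S–H: 4 × 342 = 1368
    Σ(broken) = 2886 kJ
  Bonds formed (products):
    O–H: 4 × 473 = 1892
    S=O: 4 × 533 = 2132
    Σ(formed) = 4024 kJ
  ΔH_1 = 2886 − 4024 = −1138 kJ
Reaction 2:
  Bonds broken (reactants):
    C–C: 2 × 357 = 714
    C–H: 8 × 408 = 3264
    C=C: 1 × 597 = 597
    H–H: 1 × 443 = 443
    Σ(broken) = 5018 kJ
  Bonds formed (products):
    C–C: 3 × 357 = 1071
    C–H: 10 × 408 = 4080
    Σ(formed) = 5151 kJ
  ΔH_2 = 5018 − 5151 = −133 kJ
ΔH_1 − ΔH_2 = −1005 kJ, so reaction 1 has the more negative ΔH; |ΔH_1 − ΔH_2| = 1005 kJ.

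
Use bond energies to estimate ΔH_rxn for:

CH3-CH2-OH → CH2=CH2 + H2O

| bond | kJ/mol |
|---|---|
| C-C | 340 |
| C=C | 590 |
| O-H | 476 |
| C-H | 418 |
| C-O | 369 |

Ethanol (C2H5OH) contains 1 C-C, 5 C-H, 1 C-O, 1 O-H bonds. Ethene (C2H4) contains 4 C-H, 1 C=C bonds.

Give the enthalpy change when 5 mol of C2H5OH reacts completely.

Bonds broken (reactants):
  C-C: 1 × 340 = 340
  C-H: 5 × 418 = 2090
  C-O: 1 × 369 = 369
  O-H: 1 × 476 = 476
  Σ(broken) = 3275 kJ
Bonds formed (products):
  C-H: 4 × 418 = 1672
  C=C: 1 × 590 = 590
  O-H: 2 × 476 = 952
  Σ(formed) = 3214 kJ
ΔH = Σ(broken) − Σ(formed) = 3275 − 3214 = +61 kJ
For 5× the reaction as written: 5 × (+61) = +305 kJ

ΔH = +305 kJ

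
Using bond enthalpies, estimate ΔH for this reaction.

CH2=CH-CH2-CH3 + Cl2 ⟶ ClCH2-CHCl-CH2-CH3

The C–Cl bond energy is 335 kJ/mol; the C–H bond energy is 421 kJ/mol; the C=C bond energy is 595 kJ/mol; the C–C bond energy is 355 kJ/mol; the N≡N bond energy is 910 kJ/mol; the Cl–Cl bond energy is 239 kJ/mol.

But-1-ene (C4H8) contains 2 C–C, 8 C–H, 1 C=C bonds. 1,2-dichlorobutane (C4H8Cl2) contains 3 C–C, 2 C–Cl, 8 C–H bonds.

ΔH ≈ −191 kJ

Bonds broken (reactants):
  C–C: 2 × 355 = 710
  C–H: 8 × 421 = 3368
  C=C: 1 × 595 = 595
  Cl–Cl: 1 × 239 = 239
  Σ(broken) = 4912 kJ
Bonds formed (products):
  C–C: 3 × 355 = 1065
  C–Cl: 2 × 335 = 670
  C–H: 8 × 421 = 3368
  Σ(formed) = 5103 kJ
ΔH = Σ(broken) − Σ(formed) = 4912 − 5103 = −191 kJ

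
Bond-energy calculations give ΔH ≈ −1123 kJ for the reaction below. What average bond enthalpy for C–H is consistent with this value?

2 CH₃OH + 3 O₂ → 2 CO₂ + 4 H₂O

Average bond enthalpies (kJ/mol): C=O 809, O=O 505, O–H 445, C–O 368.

D(C–H) ≈ 422 kJ/mol

Let D be the C–H bond energy.
Σ(broken) = 6×D + 2×368 + 2×445 + 3×505 = 3141 + 6D
Σ(formed) = 4×809 + 8×445 = 6796
ΔH = Σ(broken) − Σ(formed) = (3141 + 6D) − (6796) = −3655 + 6D
Setting this equal to −1123 kJ gives 6D = 2532, so D = 422 kJ/mol.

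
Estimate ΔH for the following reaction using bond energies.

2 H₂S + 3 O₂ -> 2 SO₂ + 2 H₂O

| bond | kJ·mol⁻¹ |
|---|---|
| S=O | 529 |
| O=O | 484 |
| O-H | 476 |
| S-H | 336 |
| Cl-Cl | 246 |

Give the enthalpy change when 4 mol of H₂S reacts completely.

ΔH = −2448 kJ

Bonds broken (reactants):
  O=O: 3 × 484 = 1452
  S-H: 4 × 336 = 1344
  Σ(broken) = 2796 kJ
Bonds formed (products):
  O-H: 4 × 476 = 1904
  S=O: 4 × 529 = 2116
  Σ(formed) = 4020 kJ
ΔH = Σ(broken) − Σ(formed) = 2796 − 4020 = −1224 kJ
For 2× the reaction as written: 2 × (−1224) = −2448 kJ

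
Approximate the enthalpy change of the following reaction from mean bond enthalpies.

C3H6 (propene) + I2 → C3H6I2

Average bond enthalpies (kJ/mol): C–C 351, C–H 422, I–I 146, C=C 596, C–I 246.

Bonds broken (reactants):
  C–C: 1 × 351 = 351
  C–H: 6 × 422 = 2532
  C=C: 1 × 596 = 596
  I–I: 1 × 146 = 146
  Σ(broken) = 3625 kJ
Bonds formed (products):
  C–C: 2 × 351 = 702
  C–H: 6 × 422 = 2532
  C–I: 2 × 246 = 492
  Σ(formed) = 3726 kJ
ΔH = Σ(broken) − Σ(formed) = 3625 − 3726 = −101 kJ

ΔH ≈ −101 kJ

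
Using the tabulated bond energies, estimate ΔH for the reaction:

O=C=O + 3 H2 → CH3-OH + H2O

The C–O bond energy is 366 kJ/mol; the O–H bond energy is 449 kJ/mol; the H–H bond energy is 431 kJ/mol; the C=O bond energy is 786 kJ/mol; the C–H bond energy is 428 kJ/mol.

ΔH ≈ −132 kJ

Bonds broken (reactants):
  C=O: 2 × 786 = 1572
  H–H: 3 × 431 = 1293
  Σ(broken) = 2865 kJ
Bonds formed (products):
  C–H: 3 × 428 = 1284
  C–O: 1 × 366 = 366
  O–H: 3 × 449 = 1347
  Σ(formed) = 2997 kJ
ΔH = Σ(broken) − Σ(formed) = 2865 − 2997 = −132 kJ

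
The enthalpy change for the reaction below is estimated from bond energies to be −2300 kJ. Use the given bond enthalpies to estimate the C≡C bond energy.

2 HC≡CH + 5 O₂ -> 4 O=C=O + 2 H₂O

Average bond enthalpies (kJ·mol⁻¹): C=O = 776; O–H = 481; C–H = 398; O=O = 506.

Let D be the C≡C bond energy.
Σ(broken) = 2×D + 4×398 + 5×506 = 4122 + 2D
Σ(formed) = 8×776 + 4×481 = 8132
ΔH = Σ(broken) − Σ(formed) = (4122 + 2D) − (8132) = −4010 + 2D
Setting this equal to −2300 kJ gives 2D = 1710, so D = 855 kJ/mol.

D(C≡C) ≈ 855 kJ/mol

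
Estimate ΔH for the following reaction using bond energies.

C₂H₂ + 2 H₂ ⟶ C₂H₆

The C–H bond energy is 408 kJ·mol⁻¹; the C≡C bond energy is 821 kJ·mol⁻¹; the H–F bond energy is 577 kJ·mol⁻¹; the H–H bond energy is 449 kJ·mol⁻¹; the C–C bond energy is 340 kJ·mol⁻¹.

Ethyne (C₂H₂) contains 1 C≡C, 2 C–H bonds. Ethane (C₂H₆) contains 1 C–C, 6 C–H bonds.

ΔH ≈ −253 kJ

Bonds broken (reactants):
  C≡C: 1 × 821 = 821
  C–H: 2 × 408 = 816
  H–H: 2 × 449 = 898
  Σ(broken) = 2535 kJ
Bonds formed (products):
  C–C: 1 × 340 = 340
  C–H: 6 × 408 = 2448
  Σ(formed) = 2788 kJ
ΔH = Σ(broken) − Σ(formed) = 2535 − 2788 = −253 kJ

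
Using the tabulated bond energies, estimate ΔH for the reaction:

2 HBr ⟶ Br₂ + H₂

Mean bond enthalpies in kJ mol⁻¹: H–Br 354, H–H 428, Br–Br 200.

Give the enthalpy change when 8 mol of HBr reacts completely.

ΔH = +320 kJ

Bonds broken (reactants):
  H–Br: 2 × 354 = 708
  Σ(broken) = 708 kJ
Bonds formed (products):
  Br–Br: 1 × 200 = 200
  H–H: 1 × 428 = 428
  Σ(formed) = 628 kJ
ΔH = Σ(broken) − Σ(formed) = 708 − 628 = +80 kJ
For 4× the reaction as written: 4 × (+80) = +320 kJ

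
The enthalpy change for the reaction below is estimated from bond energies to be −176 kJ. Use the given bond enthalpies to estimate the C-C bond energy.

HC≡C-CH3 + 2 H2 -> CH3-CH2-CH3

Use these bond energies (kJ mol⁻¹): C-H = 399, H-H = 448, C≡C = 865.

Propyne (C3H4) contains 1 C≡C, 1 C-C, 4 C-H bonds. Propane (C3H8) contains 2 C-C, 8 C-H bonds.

D(C-C) ≈ 341 kJ/mol

Let D be the C-C bond energy.
Σ(broken) = 1×865 + 1×D + 4×399 + 2×448 = 3357 + D
Σ(formed) = 2×D + 8×399 = 3192 + 2D
ΔH = Σ(broken) − Σ(formed) = (3357 + D) − (3192 + 2D) = +165 − D
Setting this equal to −176 kJ gives D = 341 kJ/mol.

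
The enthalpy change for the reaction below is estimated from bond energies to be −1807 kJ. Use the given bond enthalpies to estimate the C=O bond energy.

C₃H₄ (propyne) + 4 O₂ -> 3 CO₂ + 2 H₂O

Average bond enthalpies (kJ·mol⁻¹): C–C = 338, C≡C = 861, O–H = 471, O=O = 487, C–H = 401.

Let D be the C=O bond energy.
Σ(broken) = 1×861 + 1×338 + 4×401 + 4×487 = 4751
Σ(formed) = 6×D + 4×471 = 1884 + 6D
ΔH = Σ(broken) − Σ(formed) = (4751) − (1884 + 6D) = +2867 − 6D
Setting this equal to −1807 kJ gives 6D = 4674, so D = 779 kJ/mol.

D(C=O) ≈ 779 kJ/mol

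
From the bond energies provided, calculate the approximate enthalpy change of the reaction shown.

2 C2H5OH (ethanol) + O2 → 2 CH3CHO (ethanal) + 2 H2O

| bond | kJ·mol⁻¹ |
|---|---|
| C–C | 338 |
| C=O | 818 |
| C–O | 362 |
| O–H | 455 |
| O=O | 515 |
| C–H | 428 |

Bonds broken (reactants):
  C–C: 2 × 338 = 676
  C–H: 10 × 428 = 4280
  C–O: 2 × 362 = 724
  O–H: 2 × 455 = 910
  O=O: 1 × 515 = 515
  Σ(broken) = 7105 kJ
Bonds formed (products):
  C–C: 2 × 338 = 676
  C–H: 8 × 428 = 3424
  C=O: 2 × 818 = 1636
  O–H: 4 × 455 = 1820
  Σ(formed) = 7556 kJ
ΔH = Σ(broken) − Σ(formed) = 7105 − 7556 = −451 kJ

ΔH ≈ −451 kJ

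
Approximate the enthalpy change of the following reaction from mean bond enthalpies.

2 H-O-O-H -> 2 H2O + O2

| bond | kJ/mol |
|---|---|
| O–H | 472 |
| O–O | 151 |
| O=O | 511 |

ΔH ≈ −209 kJ

Bonds broken (reactants):
  O–H: 4 × 472 = 1888
  O–O: 2 × 151 = 302
  Σ(broken) = 2190 kJ
Bonds formed (products):
  O–H: 4 × 472 = 1888
  O=O: 1 × 511 = 511
  Σ(formed) = 2399 kJ
ΔH = Σ(broken) − Σ(formed) = 2190 − 2399 = −209 kJ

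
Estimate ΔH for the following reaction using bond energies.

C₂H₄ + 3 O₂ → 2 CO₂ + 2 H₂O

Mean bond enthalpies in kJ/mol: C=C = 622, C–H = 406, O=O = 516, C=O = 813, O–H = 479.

Bonds broken (reactants):
  C–H: 4 × 406 = 1624
  C=C: 1 × 622 = 622
  O=O: 3 × 516 = 1548
  Σ(broken) = 3794 kJ
Bonds formed (products):
  C=O: 4 × 813 = 3252
  O–H: 4 × 479 = 1916
  Σ(formed) = 5168 kJ
ΔH = Σ(broken) − Σ(formed) = 3794 − 5168 = −1374 kJ

ΔH ≈ −1374 kJ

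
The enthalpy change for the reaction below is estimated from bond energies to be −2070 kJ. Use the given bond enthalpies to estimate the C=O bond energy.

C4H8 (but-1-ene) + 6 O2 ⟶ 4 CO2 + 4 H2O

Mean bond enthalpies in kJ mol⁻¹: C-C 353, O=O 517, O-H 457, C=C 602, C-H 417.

D(C=O) ≈ 770 kJ/mol

Let D be the C=O bond energy.
Σ(broken) = 2×353 + 8×417 + 1×602 + 6×517 = 7746
Σ(formed) = 8×D + 8×457 = 3656 + 8D
ΔH = Σ(broken) − Σ(formed) = (7746) − (3656 + 8D) = +4090 − 8D
Setting this equal to −2070 kJ gives 8D = 6160, so D = 770 kJ/mol.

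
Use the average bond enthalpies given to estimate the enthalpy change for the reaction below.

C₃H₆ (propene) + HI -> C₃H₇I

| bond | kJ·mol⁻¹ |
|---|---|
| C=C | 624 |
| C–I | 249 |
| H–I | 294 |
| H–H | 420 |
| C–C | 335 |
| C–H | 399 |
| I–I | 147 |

Bonds broken (reactants):
  C–C: 1 × 335 = 335
  C–H: 6 × 399 = 2394
  C=C: 1 × 624 = 624
  H–I: 1 × 294 = 294
  Σ(broken) = 3647 kJ
Bonds formed (products):
  C–C: 2 × 335 = 670
  C–H: 7 × 399 = 2793
  C–I: 1 × 249 = 249
  Σ(formed) = 3712 kJ
ΔH = Σ(broken) − Σ(formed) = 3647 − 3712 = −65 kJ

ΔH ≈ −65 kJ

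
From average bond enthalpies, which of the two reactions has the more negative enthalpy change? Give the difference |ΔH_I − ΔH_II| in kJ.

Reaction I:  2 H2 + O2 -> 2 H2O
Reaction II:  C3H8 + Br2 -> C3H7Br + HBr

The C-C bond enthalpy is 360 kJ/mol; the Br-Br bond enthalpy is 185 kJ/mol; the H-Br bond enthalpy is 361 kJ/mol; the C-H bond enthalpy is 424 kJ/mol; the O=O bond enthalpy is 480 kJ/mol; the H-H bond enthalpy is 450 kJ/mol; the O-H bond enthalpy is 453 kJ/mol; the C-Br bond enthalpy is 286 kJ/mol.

Reaction I, by 394 kJ

Reaction I:
  Bonds broken (reactants):
    H-H: 2 × 450 = 900
    O=O: 1 × 480 = 480
    Σ(broken) = 1380 kJ
  Bonds formed (products):
    O-H: 4 × 453 = 1812
    Σ(formed) = 1812 kJ
  ΔH_I = 1380 − 1812 = −432 kJ
Reaction II:
  Bonds broken (reactants):
    Br-Br: 1 × 185 = 185
    C-C: 2 × 360 = 720
    C-H: 8 × 424 = 3392
    Σ(broken) = 4297 kJ
  Bonds formed (products):
    C-Br: 1 × 286 = 286
    C-C: 2 × 360 = 720
    C-H: 7 × 424 = 2968
    H-Br: 1 × 361 = 361
    Σ(formed) = 4335 kJ
  ΔH_II = 4297 − 4335 = −38 kJ
ΔH_I − ΔH_II = −394 kJ, so reaction I has the more negative ΔH; |ΔH_I − ΔH_II| = 394 kJ.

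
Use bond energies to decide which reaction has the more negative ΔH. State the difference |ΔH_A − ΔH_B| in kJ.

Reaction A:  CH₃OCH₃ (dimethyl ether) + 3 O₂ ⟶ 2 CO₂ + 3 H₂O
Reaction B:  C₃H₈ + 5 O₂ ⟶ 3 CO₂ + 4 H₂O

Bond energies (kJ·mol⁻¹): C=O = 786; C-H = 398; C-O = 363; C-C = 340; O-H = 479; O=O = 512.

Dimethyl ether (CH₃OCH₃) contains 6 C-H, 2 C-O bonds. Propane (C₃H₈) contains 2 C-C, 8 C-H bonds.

Reaction B, by 756 kJ

Reaction A:
  Bonds broken (reactants):
    C-H: 6 × 398 = 2388
    C-O: 2 × 363 = 726
    O=O: 3 × 512 = 1536
    Σ(broken) = 4650 kJ
  Bonds formed (products):
    C=O: 4 × 786 = 3144
    O-H: 6 × 479 = 2874
    Σ(formed) = 6018 kJ
  ΔH_A = 4650 − 6018 = −1368 kJ
Reaction B:
  Bonds broken (reactants):
    C-C: 2 × 340 = 680
    C-H: 8 × 398 = 3184
    O=O: 5 × 512 = 2560
    Σ(broken) = 6424 kJ
  Bonds formed (products):
    C=O: 6 × 786 = 4716
    O-H: 8 × 479 = 3832
    Σ(formed) = 8548 kJ
  ΔH_B = 6424 − 8548 = −2124 kJ
ΔH_A − ΔH_B = +756 kJ, so reaction B has the more negative ΔH; |ΔH_A − ΔH_B| = 756 kJ.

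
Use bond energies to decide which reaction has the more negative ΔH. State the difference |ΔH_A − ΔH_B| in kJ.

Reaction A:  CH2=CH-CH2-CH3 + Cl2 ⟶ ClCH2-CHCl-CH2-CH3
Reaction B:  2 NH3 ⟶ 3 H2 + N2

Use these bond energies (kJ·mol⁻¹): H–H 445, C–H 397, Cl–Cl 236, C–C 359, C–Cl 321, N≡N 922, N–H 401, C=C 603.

Reaction A, by 311 kJ

Reaction A:
  Bonds broken (reactants):
    C–C: 2 × 359 = 718
    C–H: 8 × 397 = 3176
    C=C: 1 × 603 = 603
    Cl–Cl: 1 × 236 = 236
    Σ(broken) = 4733 kJ
  Bonds formed (products):
    C–C: 3 × 359 = 1077
    C–Cl: 2 × 321 = 642
    C–H: 8 × 397 = 3176
    Σ(formed) = 4895 kJ
  ΔH_A = 4733 − 4895 = −162 kJ
Reaction B:
  Bonds broken (reactants):
    N–H: 6 × 401 = 2406
    Σ(broken) = 2406 kJ
  Bonds formed (products):
    H–H: 3 × 445 = 1335
    N≡N: 1 × 922 = 922
    Σ(formed) = 2257 kJ
  ΔH_B = 2406 − 2257 = +149 kJ
ΔH_A − ΔH_B = −311 kJ, so reaction A has the more negative ΔH; |ΔH_A − ΔH_B| = 311 kJ.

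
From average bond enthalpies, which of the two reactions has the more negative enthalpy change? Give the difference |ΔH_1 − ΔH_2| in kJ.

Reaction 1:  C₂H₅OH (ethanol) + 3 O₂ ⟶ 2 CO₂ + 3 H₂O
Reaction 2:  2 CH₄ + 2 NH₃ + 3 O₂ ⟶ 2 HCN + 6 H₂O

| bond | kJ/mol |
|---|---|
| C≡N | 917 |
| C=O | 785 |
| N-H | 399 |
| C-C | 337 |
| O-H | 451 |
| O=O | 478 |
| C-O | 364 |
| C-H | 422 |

Reaction 1, by 264 kJ

Reaction 1:
  Bonds broken (reactants):
    C-C: 1 × 337 = 337
    C-H: 5 × 422 = 2110
    C-O: 1 × 364 = 364
    O-H: 1 × 451 = 451
    O=O: 3 × 478 = 1434
    Σ(broken) = 4696 kJ
  Bonds formed (products):
    C=O: 4 × 785 = 3140
    O-H: 6 × 451 = 2706
    Σ(formed) = 5846 kJ
  ΔH_1 = 4696 − 5846 = −1150 kJ
Reaction 2:
  Bonds broken (reactants):
    C-H: 8 × 422 = 3376
    N-H: 6 × 399 = 2394
    O=O: 3 × 478 = 1434
    Σ(broken) = 7204 kJ
  Bonds formed (products):
    C≡N: 2 × 917 = 1834
    C-H: 2 × 422 = 844
    O-H: 12 × 451 = 5412
    Σ(formed) = 8090 kJ
  ΔH_2 = 7204 − 8090 = −886 kJ
ΔH_1 − ΔH_2 = −264 kJ, so reaction 1 has the more negative ΔH; |ΔH_1 − ΔH_2| = 264 kJ.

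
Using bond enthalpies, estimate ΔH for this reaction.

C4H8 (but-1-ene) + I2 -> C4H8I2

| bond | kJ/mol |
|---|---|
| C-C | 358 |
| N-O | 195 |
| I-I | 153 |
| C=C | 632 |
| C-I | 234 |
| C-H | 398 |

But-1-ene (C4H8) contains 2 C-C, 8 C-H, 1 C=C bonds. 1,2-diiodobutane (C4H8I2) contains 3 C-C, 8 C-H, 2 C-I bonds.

ΔH ≈ −41 kJ

Bonds broken (reactants):
  C-C: 2 × 358 = 716
  C-H: 8 × 398 = 3184
  C=C: 1 × 632 = 632
  I-I: 1 × 153 = 153
  Σ(broken) = 4685 kJ
Bonds formed (products):
  C-C: 3 × 358 = 1074
  C-H: 8 × 398 = 3184
  C-I: 2 × 234 = 468
  Σ(formed) = 4726 kJ
ΔH = Σ(broken) − Σ(formed) = 4685 − 4726 = −41 kJ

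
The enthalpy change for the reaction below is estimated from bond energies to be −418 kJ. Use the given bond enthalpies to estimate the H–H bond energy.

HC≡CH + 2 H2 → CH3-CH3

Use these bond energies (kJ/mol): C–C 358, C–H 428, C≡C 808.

D(H–H) ≈ 422 kJ/mol

Let D be the H–H bond energy.
Σ(broken) = 1×808 + 2×428 + 2×D = 1664 + 2D
Σ(formed) = 1×358 + 6×428 = 2926
ΔH = Σ(broken) − Σ(formed) = (1664 + 2D) − (2926) = −1262 + 2D
Setting this equal to −418 kJ gives 2D = 844, so D = 422 kJ/mol.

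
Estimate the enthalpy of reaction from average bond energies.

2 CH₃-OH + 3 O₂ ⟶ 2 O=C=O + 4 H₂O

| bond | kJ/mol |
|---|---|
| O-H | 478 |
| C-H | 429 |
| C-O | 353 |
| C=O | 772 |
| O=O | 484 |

Bonds broken (reactants):
  C-H: 6 × 429 = 2574
  C-O: 2 × 353 = 706
  O-H: 2 × 478 = 956
  O=O: 3 × 484 = 1452
  Σ(broken) = 5688 kJ
Bonds formed (products):
  C=O: 4 × 772 = 3088
  O-H: 8 × 478 = 3824
  Σ(formed) = 6912 kJ
ΔH = Σ(broken) − Σ(formed) = 5688 − 6912 = −1224 kJ

ΔH ≈ −1224 kJ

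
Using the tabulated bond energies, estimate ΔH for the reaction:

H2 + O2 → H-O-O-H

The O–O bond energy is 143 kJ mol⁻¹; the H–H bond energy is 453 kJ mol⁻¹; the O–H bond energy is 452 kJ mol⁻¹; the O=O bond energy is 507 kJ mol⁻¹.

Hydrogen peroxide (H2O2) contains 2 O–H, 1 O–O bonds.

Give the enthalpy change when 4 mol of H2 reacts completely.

ΔH = −348 kJ

Bonds broken (reactants):
  H–H: 1 × 453 = 453
  O=O: 1 × 507 = 507
  Σ(broken) = 960 kJ
Bonds formed (products):
  O–H: 2 × 452 = 904
  O–O: 1 × 143 = 143
  Σ(formed) = 1047 kJ
ΔH = Σ(broken) − Σ(formed) = 960 − 1047 = −87 kJ
For 4× the reaction as written: 4 × (−87) = −348 kJ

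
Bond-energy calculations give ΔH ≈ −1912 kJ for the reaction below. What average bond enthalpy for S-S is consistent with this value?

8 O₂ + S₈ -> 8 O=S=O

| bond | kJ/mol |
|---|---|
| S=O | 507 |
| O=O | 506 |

D(S-S) ≈ 269 kJ/mol

Let D be the S-S bond energy.
Σ(broken) = 8×506 + 8×D = 4048 + 8D
Σ(formed) = 16×507 = 8112
ΔH = Σ(broken) − Σ(formed) = (4048 + 8D) − (8112) = −4064 + 8D
Setting this equal to −1912 kJ gives 8D = 2152, so D = 269 kJ/mol.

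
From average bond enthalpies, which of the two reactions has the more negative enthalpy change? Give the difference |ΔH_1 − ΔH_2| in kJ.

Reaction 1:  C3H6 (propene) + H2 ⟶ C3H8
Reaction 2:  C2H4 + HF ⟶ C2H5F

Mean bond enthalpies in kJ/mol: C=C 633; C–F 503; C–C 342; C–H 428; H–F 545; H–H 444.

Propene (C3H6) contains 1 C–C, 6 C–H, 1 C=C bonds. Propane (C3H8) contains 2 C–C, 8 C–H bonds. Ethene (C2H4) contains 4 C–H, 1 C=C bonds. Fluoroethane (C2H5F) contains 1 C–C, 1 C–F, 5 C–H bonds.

Reaction 1:
  Bonds broken (reactants):
    C–C: 1 × 342 = 342
    C–H: 6 × 428 = 2568
    C=C: 1 × 633 = 633
    H–H: 1 × 444 = 444
    Σ(broken) = 3987 kJ
  Bonds formed (products):
    C–C: 2 × 342 = 684
    C–H: 8 × 428 = 3424
    Σ(formed) = 4108 kJ
  ΔH_1 = 3987 − 4108 = −121 kJ
Reaction 2:
  Bonds broken (reactants):
    C–H: 4 × 428 = 1712
    C=C: 1 × 633 = 633
    H–F: 1 × 545 = 545
    Σ(broken) = 2890 kJ
  Bonds formed (products):
    C–C: 1 × 342 = 342
    C–F: 1 × 503 = 503
    C–H: 5 × 428 = 2140
    Σ(formed) = 2985 kJ
  ΔH_2 = 2890 − 2985 = −95 kJ
ΔH_1 − ΔH_2 = −26 kJ, so reaction 1 has the more negative ΔH; |ΔH_1 − ΔH_2| = 26 kJ.

Reaction 1, by 26 kJ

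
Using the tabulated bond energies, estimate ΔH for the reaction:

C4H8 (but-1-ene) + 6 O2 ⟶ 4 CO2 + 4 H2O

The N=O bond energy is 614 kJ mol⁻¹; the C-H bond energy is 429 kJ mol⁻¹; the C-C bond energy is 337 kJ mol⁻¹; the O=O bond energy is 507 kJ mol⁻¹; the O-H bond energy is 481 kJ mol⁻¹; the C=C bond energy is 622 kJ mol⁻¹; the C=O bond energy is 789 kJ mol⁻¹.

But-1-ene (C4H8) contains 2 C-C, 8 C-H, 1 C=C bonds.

Bonds broken (reactants):
  C-C: 2 × 337 = 674
  C-H: 8 × 429 = 3432
  C=C: 1 × 622 = 622
  O=O: 6 × 507 = 3042
  Σ(broken) = 7770 kJ
Bonds formed (products):
  C=O: 8 × 789 = 6312
  O-H: 8 × 481 = 3848
  Σ(formed) = 10160 kJ
ΔH = Σ(broken) − Σ(formed) = 7770 − 10160 = −2390 kJ

ΔH ≈ −2390 kJ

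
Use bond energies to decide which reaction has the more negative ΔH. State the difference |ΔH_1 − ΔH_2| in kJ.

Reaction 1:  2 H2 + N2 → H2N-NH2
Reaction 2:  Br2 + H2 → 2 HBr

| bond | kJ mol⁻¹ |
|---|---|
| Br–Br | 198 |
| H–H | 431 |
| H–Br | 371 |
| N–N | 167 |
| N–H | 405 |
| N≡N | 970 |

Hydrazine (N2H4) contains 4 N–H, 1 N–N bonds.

Reaction 2, by 158 kJ

Reaction 1:
  Bonds broken (reactants):
    H–H: 2 × 431 = 862
    N≡N: 1 × 970 = 970
    Σ(broken) = 1832 kJ
  Bonds formed (products):
    N–H: 4 × 405 = 1620
    N–N: 1 × 167 = 167
    Σ(formed) = 1787 kJ
  ΔH_1 = 1832 − 1787 = +45 kJ
Reaction 2:
  Bonds broken (reactants):
    Br–Br: 1 × 198 = 198
    H–H: 1 × 431 = 431
    Σ(broken) = 629 kJ
  Bonds formed (products):
    H–Br: 2 × 371 = 742
    Σ(formed) = 742 kJ
  ΔH_2 = 629 − 742 = −113 kJ
ΔH_1 − ΔH_2 = +158 kJ, so reaction 2 has the more negative ΔH; |ΔH_1 − ΔH_2| = 158 kJ.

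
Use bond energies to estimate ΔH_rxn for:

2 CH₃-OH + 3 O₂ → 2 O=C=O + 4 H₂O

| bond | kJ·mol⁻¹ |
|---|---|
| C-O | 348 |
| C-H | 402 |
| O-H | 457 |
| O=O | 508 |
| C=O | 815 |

Bonds broken (reactants):
  C-H: 6 × 402 = 2412
  C-O: 2 × 348 = 696
  O-H: 2 × 457 = 914
  O=O: 3 × 508 = 1524
  Σ(broken) = 5546 kJ
Bonds formed (products):
  C=O: 4 × 815 = 3260
  O-H: 8 × 457 = 3656
  Σ(formed) = 6916 kJ
ΔH = Σ(broken) − Σ(formed) = 5546 − 6916 = −1370 kJ

ΔH ≈ −1370 kJ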